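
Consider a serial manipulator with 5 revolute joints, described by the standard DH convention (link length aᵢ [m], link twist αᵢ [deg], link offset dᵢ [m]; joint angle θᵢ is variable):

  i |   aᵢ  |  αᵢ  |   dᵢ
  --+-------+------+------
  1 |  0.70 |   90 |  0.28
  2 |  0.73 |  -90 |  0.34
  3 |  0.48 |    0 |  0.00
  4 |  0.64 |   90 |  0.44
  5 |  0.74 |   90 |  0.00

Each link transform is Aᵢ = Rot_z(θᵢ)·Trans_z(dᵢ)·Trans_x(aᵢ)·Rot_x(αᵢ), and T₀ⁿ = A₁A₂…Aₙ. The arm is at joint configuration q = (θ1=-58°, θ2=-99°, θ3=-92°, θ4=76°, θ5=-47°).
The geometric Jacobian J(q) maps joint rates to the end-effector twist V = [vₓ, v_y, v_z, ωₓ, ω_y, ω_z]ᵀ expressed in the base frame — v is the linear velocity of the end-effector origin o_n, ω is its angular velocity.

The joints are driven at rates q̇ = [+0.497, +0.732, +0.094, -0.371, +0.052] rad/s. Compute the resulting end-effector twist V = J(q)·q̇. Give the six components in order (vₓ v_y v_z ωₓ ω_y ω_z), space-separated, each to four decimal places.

0.8696 -1.6878 -0.2699 -0.8070 -0.1843 0.5545

o_n = [-0.7951, -0.8698, -1.4954]
J₁: ẑ×o_n = [0.8698, -0.7951, 0.0000], ω = ẑ
J2: z=[-0.8480, -0.5299, 0.0000] o=[0.3709, -0.5936, 0.2800] → [0.9408, -1.5056, -0.3837, -0.8480, -0.5299, 0.0000]
J3: z=[0.5234, -0.8376, -0.1564] o=[0.0221, -0.6770, -0.4410] → [0.8530, 0.6797, -0.7854, 0.5234, -0.8376, -0.1564]
J4: z=[0.5234, -0.8376, -0.1564] o=[-0.3833, -0.9334, -0.4245] → [0.9070, 0.6249, -0.3116, 0.5234, -0.8376, -0.1564]
J5: z=[-0.7923, -0.5460, 0.2722] o=[-0.3536, -1.3138, -1.1009] → [0.0945, -0.4328, -0.5928, -0.7923, -0.5460, 0.2722]
V = J·q̇ = [0.8696, -1.6878, -0.2699, -0.8070, -0.1843, 0.5545]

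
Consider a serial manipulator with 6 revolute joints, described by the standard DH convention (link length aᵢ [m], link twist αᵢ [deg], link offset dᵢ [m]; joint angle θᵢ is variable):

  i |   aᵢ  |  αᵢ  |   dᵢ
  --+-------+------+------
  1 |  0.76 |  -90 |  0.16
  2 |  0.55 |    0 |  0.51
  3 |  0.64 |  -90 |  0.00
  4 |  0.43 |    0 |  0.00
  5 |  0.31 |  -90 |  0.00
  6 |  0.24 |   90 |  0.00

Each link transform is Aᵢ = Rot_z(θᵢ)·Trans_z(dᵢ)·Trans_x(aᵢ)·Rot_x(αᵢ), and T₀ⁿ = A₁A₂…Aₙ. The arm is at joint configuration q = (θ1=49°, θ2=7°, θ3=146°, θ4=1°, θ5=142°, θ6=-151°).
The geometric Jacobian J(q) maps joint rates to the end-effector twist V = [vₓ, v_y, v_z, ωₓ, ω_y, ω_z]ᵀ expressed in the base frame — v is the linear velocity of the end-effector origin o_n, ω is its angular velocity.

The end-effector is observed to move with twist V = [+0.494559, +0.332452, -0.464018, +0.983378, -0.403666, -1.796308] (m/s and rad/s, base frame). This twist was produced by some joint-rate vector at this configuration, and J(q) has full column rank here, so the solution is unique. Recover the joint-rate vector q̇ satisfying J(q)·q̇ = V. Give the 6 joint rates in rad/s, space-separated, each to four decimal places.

-0.7330 -0.6500 -0.1190 -0.4280 -0.6740 -0.2980

o_n = [-0.0904, 0.5701, -0.2528]
J₁: ẑ×o_n = [-0.5701, -0.0904, 0.0000], ω = ẑ
J2: z=[-0.7547, 0.6561, 0.0000] o=[0.4986, 0.5736, 0.1600] → [-0.2708, -0.3115, 0.3890, -0.7547, 0.6561, 0.0000]
J3: z=[-0.7547, 0.6561, 0.0000] o=[0.4718, 1.3202, 0.0930] → [-0.2269, -0.2610, 0.9349, -0.7547, 0.6561, 0.0000]
J4: z=[-0.2978, -0.3426, 0.8910] o=[0.0977, 0.8898, -0.1976] → [0.3037, -0.1841, 0.0308, -0.2978, -0.3426, 0.8910]
J5: z=[-0.2978, -0.3426, 0.8910] o=[-0.1479, 0.5958, -0.3928] → [-0.0251, 0.0929, 0.0273, -0.2978, -0.3426, 0.8910]
J6: z=[-0.2509, 0.9286, 0.2732] o=[0.1376, 0.6399, -0.2804] → [0.0446, -0.0554, 0.2292, -0.2509, 0.9286, 0.2732]
q̇ = J⁺·V = [-0.7330, -0.6500, -0.1190, -0.4280, -0.6740, -0.2980]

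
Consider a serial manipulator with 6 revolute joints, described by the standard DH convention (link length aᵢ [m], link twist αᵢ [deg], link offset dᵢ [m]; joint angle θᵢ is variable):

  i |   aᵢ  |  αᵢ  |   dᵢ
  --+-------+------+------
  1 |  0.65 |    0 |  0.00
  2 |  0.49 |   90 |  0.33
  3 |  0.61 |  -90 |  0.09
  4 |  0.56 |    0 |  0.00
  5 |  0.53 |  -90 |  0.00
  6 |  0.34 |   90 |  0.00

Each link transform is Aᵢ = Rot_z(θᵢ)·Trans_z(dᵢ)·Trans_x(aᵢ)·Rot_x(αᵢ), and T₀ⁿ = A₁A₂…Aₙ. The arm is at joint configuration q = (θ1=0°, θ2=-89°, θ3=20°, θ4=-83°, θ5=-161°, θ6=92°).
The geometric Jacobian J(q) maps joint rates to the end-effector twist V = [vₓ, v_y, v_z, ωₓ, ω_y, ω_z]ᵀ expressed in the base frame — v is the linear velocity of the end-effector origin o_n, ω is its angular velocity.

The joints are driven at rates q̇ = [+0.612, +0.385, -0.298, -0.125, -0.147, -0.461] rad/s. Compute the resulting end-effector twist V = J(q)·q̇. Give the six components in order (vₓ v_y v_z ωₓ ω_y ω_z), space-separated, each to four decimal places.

1.2230 0.2976 -0.1700 0.5084 -0.4736 0.8831

o_n = [0.4879, -1.0331, 0.1650]
J₁: ẑ×o_n = [1.0331, 0.4879, -0.0000], ω = ẑ
J2: z=[0.0000, 0.0000, 1.0000] o=[0.6500, 0.0000, 0.0000] → [1.0331, -0.1621, 0.0000, 0.0000, 0.0000, 1.0000]
J3: z=[-0.9998, -0.0175, 0.0000] o=[0.6586, -0.4899, 0.3300] → [0.0029, -0.1650, 0.5401, -0.9998, -0.0175, 0.0000]
J4: z=[-0.0060, 0.3420, 0.9397] o=[0.5786, -1.0646, 0.5386] → [-0.1574, -0.0875, 0.0308, -0.0060, 0.3420, 0.9397]
J5: z=[-0.0060, 0.3420, 0.9397] o=[0.0239, -1.1384, 0.5620] → [-0.2347, 0.4336, -0.1593, -0.0060, 0.3420, 0.9397]
J6: z=[-0.4530, 0.8368, -0.3074] o=[0.4964, -0.9118, 0.4825] → [-0.3030, -0.1412, 0.0621, -0.4530, 0.8368, -0.3074]
V = J·q̇ = [1.2230, 0.2976, -0.1700, 0.5084, -0.4736, 0.8831]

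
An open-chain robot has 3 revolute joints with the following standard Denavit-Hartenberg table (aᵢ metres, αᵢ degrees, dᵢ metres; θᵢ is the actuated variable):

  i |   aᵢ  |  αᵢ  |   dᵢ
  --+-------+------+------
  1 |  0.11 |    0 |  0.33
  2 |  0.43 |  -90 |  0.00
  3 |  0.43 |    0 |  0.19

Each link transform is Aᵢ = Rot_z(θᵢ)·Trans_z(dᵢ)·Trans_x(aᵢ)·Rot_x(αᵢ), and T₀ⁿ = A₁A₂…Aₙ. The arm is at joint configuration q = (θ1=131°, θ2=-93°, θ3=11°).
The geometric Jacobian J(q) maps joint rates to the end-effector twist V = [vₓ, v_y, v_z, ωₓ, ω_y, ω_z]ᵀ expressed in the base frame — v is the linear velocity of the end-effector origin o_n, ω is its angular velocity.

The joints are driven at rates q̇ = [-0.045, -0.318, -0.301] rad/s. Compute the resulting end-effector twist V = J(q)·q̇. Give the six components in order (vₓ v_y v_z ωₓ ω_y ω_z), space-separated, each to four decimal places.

o_n = [0.4823, 0.7573, 0.2480]
J₁: ẑ×o_n = [-0.7573, 0.4823, 0.0000], ω = ẑ
J2: z=[0.0000, 0.0000, 1.0000] o=[-0.0722, 0.0830, 0.3300] → [-0.6743, 0.5545, 0.0000, 0.0000, 0.0000, 1.0000]
J3: z=[-0.6157, 0.7880, 0.0000] o=[0.2667, 0.3478, 0.3300] → [-0.0647, -0.0505, -0.4221, -0.6157, 0.7880, 0.0000]
V = J·q̇ = [0.2680, -0.1828, 0.1271, 0.1853, -0.2372, -0.3630]

0.2680 -0.1828 0.1271 0.1853 -0.2372 -0.3630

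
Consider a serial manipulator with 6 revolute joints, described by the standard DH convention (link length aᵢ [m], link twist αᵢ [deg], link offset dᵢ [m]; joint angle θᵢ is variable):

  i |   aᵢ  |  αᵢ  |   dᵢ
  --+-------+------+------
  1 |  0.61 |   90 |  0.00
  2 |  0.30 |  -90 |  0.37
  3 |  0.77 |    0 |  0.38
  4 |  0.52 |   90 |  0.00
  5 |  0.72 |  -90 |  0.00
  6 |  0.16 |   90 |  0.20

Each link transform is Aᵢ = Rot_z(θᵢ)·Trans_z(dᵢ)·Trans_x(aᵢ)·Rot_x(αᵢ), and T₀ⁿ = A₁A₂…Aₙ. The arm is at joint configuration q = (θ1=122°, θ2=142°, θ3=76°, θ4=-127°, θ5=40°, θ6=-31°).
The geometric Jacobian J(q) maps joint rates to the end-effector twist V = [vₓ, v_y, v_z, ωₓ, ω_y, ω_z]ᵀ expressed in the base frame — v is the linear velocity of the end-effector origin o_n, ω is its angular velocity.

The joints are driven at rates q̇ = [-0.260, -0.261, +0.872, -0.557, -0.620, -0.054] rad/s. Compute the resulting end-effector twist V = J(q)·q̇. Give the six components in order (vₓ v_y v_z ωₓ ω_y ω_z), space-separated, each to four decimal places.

o_n = [0.8971, -0.5124, -0.1883]
J₁: ẑ×o_n = [0.5124, 0.8971, -0.0000], ω = ẑ
J2: z=[0.8480, 0.5299, 0.0000] o=[-0.3233, 0.5173, 0.0000] → [-0.0998, 0.1597, -1.5200, 0.8480, 0.5299, 0.0000]
J3: z=[0.3263, -0.5221, -0.7880] o=[0.1158, 0.5129, 0.1847] → [-0.6132, -0.4940, 0.0734, 0.3263, -0.5221, -0.7880]
J4: z=[0.3263, -0.5221, -0.7880] o=[-0.3160, -0.2059, -0.0001] → [-0.1433, -0.8945, 0.5334, 0.3263, -0.5221, -0.7880]
J5: z=[0.2092, 0.8528, -0.4785] o=[0.1633, -0.2104, 0.2014] → [-0.4769, -0.2696, -0.6889, 0.2092, 0.8528, -0.4785]
J6: z=[-0.3426, -0.3943, -0.8527] o=[0.8228, -0.4569, 0.0504] → [0.0468, -0.1452, 0.0483, -0.3426, -0.3943, -0.8527]
V = J·q̇ = [-0.2690, -0.0324, 0.5882, -0.2298, -0.8102, -0.1655]

-0.2690 -0.0324 0.5882 -0.2298 -0.8102 -0.1655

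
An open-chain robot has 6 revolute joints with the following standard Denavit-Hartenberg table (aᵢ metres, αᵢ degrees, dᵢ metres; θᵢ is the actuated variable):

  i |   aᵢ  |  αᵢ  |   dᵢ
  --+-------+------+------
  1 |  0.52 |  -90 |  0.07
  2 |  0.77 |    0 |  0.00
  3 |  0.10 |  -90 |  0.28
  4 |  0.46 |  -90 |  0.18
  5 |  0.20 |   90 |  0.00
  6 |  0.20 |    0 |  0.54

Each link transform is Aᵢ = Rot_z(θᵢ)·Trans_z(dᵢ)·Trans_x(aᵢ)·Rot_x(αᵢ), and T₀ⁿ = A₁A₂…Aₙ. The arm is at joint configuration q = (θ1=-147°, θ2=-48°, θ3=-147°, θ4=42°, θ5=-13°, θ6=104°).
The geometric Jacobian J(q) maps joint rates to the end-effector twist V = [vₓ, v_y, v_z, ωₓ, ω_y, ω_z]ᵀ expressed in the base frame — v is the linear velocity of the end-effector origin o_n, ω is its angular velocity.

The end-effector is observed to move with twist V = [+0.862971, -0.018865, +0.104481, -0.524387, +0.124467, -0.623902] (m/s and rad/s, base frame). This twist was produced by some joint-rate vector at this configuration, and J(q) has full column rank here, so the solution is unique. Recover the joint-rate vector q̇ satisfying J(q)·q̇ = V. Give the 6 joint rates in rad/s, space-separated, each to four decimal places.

0.9870 -0.5340 0.3910 -0.7510 0.1450 -0.9250

o_n = [-0.5422, -0.1261, 1.2715]
J₁: ẑ×o_n = [0.1261, -0.5422, 0.0000], ω = ẑ
J2: z=[0.5446, -0.8387, 0.0000] o=[-0.4361, -0.2832, 0.0700] → [-1.0076, -0.6544, -0.0034, 0.5446, -0.8387, 0.0000]
J3: z=[0.5446, -0.8387, 0.0000] o=[-0.8682, -0.5638, 0.6422] → [-0.5277, -0.3427, 0.5118, 0.5446, -0.8387, 0.0000]
J4: z=[0.2171, 0.1410, 0.9659] o=[-0.6347, -0.7460, 0.6163] → [-0.5065, -0.0529, 0.1215, 0.2171, 0.1410, 0.9659]
J5: z=[-0.9468, 0.2712, 0.1732] o=[-0.4863, -0.2827, 0.7017] → [0.1274, 0.5297, -0.1331, -0.9468, 0.2712, 0.1732]
J6: z=[0.1581, -0.0768, 0.9844] o=[-0.4303, -0.0908, 0.7077] → [-0.0086, -0.1993, -0.0142, 0.1581, -0.0768, 0.9844]
q̇ = J⁺·V = [0.9870, -0.5340, 0.3910, -0.7510, 0.1450, -0.9250]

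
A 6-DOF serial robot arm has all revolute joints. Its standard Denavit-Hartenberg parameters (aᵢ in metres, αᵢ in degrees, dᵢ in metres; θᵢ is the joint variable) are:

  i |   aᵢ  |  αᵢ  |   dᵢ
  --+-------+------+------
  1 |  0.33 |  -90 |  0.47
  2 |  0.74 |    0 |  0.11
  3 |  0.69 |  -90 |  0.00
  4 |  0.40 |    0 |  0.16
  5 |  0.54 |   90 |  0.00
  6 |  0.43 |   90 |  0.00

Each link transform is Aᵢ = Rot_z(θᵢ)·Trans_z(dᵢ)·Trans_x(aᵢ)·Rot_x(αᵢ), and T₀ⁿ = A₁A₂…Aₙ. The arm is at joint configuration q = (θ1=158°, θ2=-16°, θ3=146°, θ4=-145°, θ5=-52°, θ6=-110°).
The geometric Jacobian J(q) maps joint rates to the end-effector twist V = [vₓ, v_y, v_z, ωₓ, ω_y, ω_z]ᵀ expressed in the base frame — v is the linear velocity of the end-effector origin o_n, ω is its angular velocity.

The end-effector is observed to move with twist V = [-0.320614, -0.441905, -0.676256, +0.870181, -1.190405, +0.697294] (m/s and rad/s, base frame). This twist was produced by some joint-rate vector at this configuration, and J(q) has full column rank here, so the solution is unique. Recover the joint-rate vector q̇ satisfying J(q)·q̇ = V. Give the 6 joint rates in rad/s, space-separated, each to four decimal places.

-0.2600 0.7190 0.2940 0.8810 0.6940 0.2460

o_n = [-1.2310, 0.2552, 0.5274]
J₁: ẑ×o_n = [-0.2552, -1.2310, 0.0000], ω = ẑ
J2: z=[-0.3746, -0.9272, 0.0000] o=[-0.3060, 0.1236, 0.4700] → [-0.0532, 0.0215, -0.9069, -0.3746, -0.9272, 0.0000]
J3: z=[-0.3746, -0.9272, 0.0000] o=[-1.0067, 0.2881, 0.6740] → [0.1359, -0.0549, -0.1956, -0.3746, -0.9272, 0.0000]
J4: z=[0.7103, -0.2870, 0.6428] o=[-0.5955, 0.1220, 0.1454] → [-0.1952, -0.6798, -0.0877, 0.7103, -0.2870, 0.6428]
J5: z=[0.7103, -0.2870, 0.6428] o=[-0.7631, -0.0578, 0.4992] → [-0.2092, -0.3207, 0.0880, 0.7103, -0.2870, 0.6428]
J6: z=[0.5325, 0.8163, -0.2240] o=[-1.0117, 0.2129, 0.8948] → [-0.2905, 0.2448, 0.2015, 0.5325, 0.8163, -0.2240]
q̇ = J⁺·V = [-0.2600, 0.7190, 0.2940, 0.8810, 0.6940, 0.2460]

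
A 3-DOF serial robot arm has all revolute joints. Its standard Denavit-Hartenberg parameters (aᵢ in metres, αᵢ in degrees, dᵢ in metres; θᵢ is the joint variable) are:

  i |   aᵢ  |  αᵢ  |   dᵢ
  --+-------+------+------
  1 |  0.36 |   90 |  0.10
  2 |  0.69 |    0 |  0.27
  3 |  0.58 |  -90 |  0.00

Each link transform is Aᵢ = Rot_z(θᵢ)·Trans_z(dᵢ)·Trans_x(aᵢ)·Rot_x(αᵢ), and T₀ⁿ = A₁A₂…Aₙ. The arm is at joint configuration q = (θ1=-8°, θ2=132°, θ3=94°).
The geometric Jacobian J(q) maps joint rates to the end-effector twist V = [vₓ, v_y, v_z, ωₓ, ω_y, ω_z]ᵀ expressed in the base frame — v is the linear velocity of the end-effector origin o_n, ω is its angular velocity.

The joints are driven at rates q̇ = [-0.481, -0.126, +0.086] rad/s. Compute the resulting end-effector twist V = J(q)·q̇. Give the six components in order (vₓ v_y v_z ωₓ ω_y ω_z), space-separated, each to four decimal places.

-0.0474 0.2518 0.0743 0.0056 0.0396 -0.4810

o_n = [-0.5373, -0.1971, 0.1956]
J₁: ẑ×o_n = [0.1971, -0.5373, 0.0000], ω = ẑ
J2: z=[-0.1392, -0.9903, 0.0000] o=[0.3565, -0.0501, 0.1000] → [-0.0946, 0.0133, -0.8646, -0.1392, -0.9903, 0.0000]
J3: z=[-0.1392, -0.9903, 0.0000] o=[-0.1383, -0.2532, 0.6128] → [0.4132, -0.0581, -0.4029, -0.1392, -0.9903, 0.0000]
V = J·q̇ = [-0.0474, 0.2518, 0.0743, 0.0056, 0.0396, -0.4810]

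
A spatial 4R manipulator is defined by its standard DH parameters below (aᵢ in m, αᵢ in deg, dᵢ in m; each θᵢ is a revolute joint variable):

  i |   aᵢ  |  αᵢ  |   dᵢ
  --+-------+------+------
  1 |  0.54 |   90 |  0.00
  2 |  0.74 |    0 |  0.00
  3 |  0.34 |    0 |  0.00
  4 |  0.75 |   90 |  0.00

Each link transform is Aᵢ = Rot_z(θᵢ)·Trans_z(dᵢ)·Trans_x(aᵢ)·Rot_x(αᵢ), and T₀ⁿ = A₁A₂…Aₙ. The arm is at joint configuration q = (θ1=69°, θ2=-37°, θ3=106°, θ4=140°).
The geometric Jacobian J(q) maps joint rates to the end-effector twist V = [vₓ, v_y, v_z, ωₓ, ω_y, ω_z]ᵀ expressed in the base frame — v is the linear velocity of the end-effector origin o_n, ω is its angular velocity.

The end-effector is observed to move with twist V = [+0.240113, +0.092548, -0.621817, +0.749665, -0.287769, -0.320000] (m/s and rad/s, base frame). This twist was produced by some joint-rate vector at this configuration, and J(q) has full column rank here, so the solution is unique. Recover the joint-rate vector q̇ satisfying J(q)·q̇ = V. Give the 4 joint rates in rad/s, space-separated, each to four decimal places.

-0.3200 -0.1850 0.3020 0.6860

o_n = [0.2139, 0.5572, -0.4915]
J₁: ẑ×o_n = [-0.5572, 0.2139, 0.0000], ω = ẑ
J2: z=[0.9336, -0.3584, 0.0000] o=[0.1935, 0.5041, 0.0000] → [0.1761, 0.4589, 0.0569, 0.9336, -0.3584, 0.0000]
J3: z=[0.9336, -0.3584, 0.0000] o=[0.4053, 1.0559, -0.4453] → [0.0166, 0.0431, -0.5341, 0.9336, -0.3584, 0.0000]
J4: z=[0.9336, -0.3584, 0.0000] o=[0.4490, 1.1696, -0.1279] → [0.1303, 0.3395, -0.6560, 0.9336, -0.3584, 0.0000]
q̇ = J⁺·V = [-0.3200, -0.1850, 0.3020, 0.6860]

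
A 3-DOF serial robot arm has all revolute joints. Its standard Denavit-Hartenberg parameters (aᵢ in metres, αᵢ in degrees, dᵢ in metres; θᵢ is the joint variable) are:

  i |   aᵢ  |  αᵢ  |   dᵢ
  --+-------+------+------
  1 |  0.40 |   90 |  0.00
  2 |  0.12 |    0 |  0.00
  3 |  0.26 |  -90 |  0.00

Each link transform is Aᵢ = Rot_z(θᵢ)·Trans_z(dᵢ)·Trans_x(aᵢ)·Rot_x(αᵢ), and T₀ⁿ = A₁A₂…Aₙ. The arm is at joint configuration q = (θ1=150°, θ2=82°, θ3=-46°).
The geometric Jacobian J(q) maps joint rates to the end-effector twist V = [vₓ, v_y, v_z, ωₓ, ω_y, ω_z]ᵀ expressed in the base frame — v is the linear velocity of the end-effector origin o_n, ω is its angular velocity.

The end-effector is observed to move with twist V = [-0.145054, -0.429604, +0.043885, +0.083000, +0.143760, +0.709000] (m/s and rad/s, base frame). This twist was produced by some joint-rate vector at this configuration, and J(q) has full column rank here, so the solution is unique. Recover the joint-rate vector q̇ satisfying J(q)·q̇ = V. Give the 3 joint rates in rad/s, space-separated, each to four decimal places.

o_n = [-0.5430, 0.3135, 0.2717]
J₁: ẑ×o_n = [-0.3135, -0.5430, 0.0000], ω = ẑ
J2: z=[0.5000, 0.8660, 0.0000] o=[-0.3464, 0.2000, 0.0000] → [0.2353, -0.1358, 0.2270, 0.5000, 0.8660, 0.0000]
J3: z=[0.5000, 0.8660, 0.0000] o=[-0.3609, 0.2084, 0.1188] → [0.1323, -0.0764, 0.2103, 0.5000, 0.8660, 0.0000]
q̇ = J⁺·V = [0.7090, 0.5370, -0.3710]

0.7090 0.5370 -0.3710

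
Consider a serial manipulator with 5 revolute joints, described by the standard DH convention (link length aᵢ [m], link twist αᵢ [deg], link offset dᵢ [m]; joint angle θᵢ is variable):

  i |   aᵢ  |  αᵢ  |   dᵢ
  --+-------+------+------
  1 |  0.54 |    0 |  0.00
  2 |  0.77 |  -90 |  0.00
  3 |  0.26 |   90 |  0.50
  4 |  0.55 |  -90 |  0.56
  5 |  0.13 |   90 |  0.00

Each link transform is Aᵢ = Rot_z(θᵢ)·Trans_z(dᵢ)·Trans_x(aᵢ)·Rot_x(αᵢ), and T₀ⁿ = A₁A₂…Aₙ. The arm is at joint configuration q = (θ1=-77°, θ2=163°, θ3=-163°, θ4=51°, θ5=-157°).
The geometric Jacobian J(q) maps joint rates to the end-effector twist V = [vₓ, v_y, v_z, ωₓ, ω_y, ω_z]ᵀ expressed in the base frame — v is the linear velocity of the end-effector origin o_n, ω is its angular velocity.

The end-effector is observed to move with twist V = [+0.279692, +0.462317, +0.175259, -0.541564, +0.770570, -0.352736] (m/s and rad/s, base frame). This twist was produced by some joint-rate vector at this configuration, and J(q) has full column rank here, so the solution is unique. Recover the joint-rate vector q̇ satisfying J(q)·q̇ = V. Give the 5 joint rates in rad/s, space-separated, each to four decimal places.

o_n = [-0.7051, -0.3844, -0.4289]
J₁: ẑ×o_n = [0.3844, -0.7051, 0.0000], ω = ẑ
J2: z=[0.0000, 0.0000, 1.0000] o=[0.1215, -0.5262, 0.0000] → [-0.1418, -0.8266, 0.0000, 0.0000, 0.0000, 1.0000]
J3: z=[-0.9976, 0.0698, 0.0000] o=[0.1752, 0.2420, 0.0000] → [-0.0299, -0.4279, 0.6862, -0.9976, 0.0698, 0.0000]
J4: z=[-0.0204, -0.2917, -0.9563] o=[-0.3409, 0.0288, 0.0760] → [-0.2478, 0.3379, -0.0978, -0.0204, -0.2917, -0.9563]
J5: z=[-0.5759, 0.7853, -0.2272] o=[-0.8018, -0.4349, -0.3583] → [-0.0440, -0.0626, -0.1051, -0.5759, 0.7853, -0.2272]
q̇ = J⁺·V = [-0.1610, -0.9690, 0.2120, -0.9570, 0.6070]

-0.1610 -0.9690 0.2120 -0.9570 0.6070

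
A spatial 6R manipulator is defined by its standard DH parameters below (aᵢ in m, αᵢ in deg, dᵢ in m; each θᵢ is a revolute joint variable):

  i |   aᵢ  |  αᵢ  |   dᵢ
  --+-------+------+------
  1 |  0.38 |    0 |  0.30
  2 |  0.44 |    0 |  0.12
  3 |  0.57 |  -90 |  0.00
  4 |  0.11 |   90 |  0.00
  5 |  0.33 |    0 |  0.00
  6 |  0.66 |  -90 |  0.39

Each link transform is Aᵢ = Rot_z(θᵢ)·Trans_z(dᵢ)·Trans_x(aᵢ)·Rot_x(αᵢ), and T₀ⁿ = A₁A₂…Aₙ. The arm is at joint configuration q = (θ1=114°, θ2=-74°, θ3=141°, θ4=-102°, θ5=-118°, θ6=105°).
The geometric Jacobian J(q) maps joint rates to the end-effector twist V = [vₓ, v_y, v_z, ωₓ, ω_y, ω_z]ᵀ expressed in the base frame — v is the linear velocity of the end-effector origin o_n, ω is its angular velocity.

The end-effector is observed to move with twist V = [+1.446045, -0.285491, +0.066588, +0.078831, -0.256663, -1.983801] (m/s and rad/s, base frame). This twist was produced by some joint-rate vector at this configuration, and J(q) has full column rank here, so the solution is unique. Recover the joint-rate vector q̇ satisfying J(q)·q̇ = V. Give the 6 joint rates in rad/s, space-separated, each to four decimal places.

o_n = [0.1107, 1.0686, 0.9240]
J₁: ẑ×o_n = [-1.0686, 0.1107, 0.0000], ω = ẑ
J2: z=[0.0000, 0.0000, 1.0000] o=[-0.1546, 0.3471, 0.3000] → [-0.7215, 0.2652, 0.0000, 0.0000, 0.0000, 1.0000]
J3: z=[0.0000, 0.0000, 1.0000] o=[0.1825, 0.6300, 0.4200] → [-0.4387, -0.0718, 0.0000, 0.0000, 0.0000, 1.0000]
J4: z=[0.0175, -0.9998, 0.0000] o=[-0.3874, 0.6200, 0.4200] → [-0.5039, -0.0088, 0.5058, 0.0175, -0.9998, 0.0000]
J5: z=[0.9780, 0.0171, -0.2079] o=[-0.3645, 0.6204, 0.5276] → [0.1000, -0.4865, 0.4302, 0.9780, 0.0171, -0.2079]
J6: z=[0.9780, 0.0171, -0.2079] o=[-0.4018, 0.9112, 0.3761] → [0.0421, -0.6424, 0.1452, 0.9780, 0.0171, -0.2079]
q̇ = J⁺·V = [-0.9310, -0.4890, -0.5480, 0.2580, -0.2630, 0.3390]

-0.9310 -0.4890 -0.5480 0.2580 -0.2630 0.3390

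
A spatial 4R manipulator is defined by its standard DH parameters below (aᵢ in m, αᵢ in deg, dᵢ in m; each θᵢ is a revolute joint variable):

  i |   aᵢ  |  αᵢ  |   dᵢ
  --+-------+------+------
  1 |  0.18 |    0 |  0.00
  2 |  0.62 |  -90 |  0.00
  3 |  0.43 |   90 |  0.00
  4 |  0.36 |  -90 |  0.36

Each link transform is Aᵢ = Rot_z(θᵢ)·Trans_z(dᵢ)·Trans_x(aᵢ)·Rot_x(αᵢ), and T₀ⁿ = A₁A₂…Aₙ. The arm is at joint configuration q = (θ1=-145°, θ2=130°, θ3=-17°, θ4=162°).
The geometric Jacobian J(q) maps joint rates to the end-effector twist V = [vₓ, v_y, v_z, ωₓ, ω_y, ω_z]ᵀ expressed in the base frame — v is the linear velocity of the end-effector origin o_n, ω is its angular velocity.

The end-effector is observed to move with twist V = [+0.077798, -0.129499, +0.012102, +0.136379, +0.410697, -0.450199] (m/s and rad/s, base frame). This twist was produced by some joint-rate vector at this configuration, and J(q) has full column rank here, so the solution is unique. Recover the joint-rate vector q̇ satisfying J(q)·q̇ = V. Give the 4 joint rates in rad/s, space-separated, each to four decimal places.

o_n = [0.4595, -0.1507, 0.3699]
J₁: ẑ×o_n = [0.1507, 0.4595, -0.0000], ω = ẑ
J2: z=[0.0000, 0.0000, 1.0000] o=[-0.1474, -0.1032, 0.0000] → [0.0475, 0.6069, -0.0000, 0.0000, 0.0000, 1.0000]
J3: z=[0.2588, 0.9659, 0.0000] o=[0.4514, -0.2637, 0.0000] → [0.3573, -0.0957, 0.0215, 0.2588, 0.9659, 0.0000]
J4: z=[-0.2824, 0.0757, 0.9563] o=[0.8486, -0.3701, 0.1257] → [-0.1914, -0.3032, -0.0325, -0.2824, 0.0757, 0.9563]
q̇ = J⁺·V = [-0.7340, 0.3670, 0.4320, -0.0870]

-0.7340 0.3670 0.4320 -0.0870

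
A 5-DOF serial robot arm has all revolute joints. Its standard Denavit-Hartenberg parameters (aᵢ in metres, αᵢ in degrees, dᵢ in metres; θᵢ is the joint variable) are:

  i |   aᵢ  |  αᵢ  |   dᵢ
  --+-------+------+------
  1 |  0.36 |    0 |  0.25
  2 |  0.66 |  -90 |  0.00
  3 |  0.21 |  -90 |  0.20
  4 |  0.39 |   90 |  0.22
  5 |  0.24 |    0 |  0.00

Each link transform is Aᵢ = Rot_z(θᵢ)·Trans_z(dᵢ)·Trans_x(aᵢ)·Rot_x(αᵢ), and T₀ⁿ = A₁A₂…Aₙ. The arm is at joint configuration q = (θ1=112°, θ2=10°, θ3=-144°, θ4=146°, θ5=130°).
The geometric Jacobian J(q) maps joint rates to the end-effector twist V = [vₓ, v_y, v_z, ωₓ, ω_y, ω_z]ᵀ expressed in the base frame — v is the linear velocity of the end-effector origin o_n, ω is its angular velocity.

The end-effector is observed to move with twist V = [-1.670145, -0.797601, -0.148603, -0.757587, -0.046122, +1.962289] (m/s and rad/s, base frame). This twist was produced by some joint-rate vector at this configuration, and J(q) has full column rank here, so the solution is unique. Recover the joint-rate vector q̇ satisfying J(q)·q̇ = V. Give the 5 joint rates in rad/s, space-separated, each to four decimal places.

o_n = [-0.6620, 1.0487, 0.5853]
J₁: ẑ×o_n = [-1.0487, -0.6620, 0.0000], ω = ẑ
J2: z=[0.0000, 0.0000, 1.0000] o=[-0.1349, 0.3338, 0.2500] → [-0.7149, -0.5271, 0.0000, 0.0000, 0.0000, 1.0000]
J3: z=[-0.8480, -0.5299, 0.0000] o=[-0.4846, 0.8935, 0.2500] → [-0.1777, 0.2843, -0.2256, -0.8480, -0.5299, 0.0000]
J4: z=[-0.3115, 0.4985, 0.8090] o=[-0.5642, 0.6434, 0.3734] → [-0.2222, -0.0131, -0.0775, -0.3115, 0.4985, 0.8090]
J5: z=[0.9428, 0.0557, 0.3287] o=[-0.5864, 1.0905, 0.3614] → [0.0262, -0.2360, -0.0352, 0.9428, 0.0557, 0.3287]
q̇ = J⁺·V = [0.8990, 0.7320, 0.5210, 0.4810, -0.1760]

0.8990 0.7320 0.5210 0.4810 -0.1760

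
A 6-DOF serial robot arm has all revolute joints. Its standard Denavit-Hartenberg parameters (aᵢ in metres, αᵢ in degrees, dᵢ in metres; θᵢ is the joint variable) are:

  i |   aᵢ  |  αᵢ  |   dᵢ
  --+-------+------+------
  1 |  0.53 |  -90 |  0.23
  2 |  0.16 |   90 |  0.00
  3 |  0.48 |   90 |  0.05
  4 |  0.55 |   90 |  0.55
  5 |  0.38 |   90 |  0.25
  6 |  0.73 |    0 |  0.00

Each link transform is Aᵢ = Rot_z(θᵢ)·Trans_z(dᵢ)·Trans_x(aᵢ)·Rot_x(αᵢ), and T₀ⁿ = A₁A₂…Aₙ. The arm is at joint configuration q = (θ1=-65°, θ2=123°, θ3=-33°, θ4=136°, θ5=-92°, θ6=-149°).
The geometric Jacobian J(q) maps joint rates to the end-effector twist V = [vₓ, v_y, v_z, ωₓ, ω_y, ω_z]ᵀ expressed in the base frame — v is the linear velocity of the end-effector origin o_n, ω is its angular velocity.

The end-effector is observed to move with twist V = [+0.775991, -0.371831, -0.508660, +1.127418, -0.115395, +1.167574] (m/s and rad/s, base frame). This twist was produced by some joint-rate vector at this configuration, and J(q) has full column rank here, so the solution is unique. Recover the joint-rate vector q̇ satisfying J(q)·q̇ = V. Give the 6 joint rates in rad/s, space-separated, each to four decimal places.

o_n = [-0.1883, -1.1630, 0.2766]
J₁: ẑ×o_n = [1.1630, -0.1883, 0.0000], ω = ẑ
J2: z=[0.9063, 0.4226, 0.0000] o=[0.2240, -0.4803, 0.2300] → [0.0197, -0.0422, -0.4445, 0.9063, 0.4226, 0.0000]
J3: z=[0.3544, -0.7601, -0.5446] o=[0.1872, -0.4014, 0.0958] → [-0.5522, 0.1404, -0.5553, 0.3544, -0.7601, -0.5446]
J4: z=[-0.6347, -0.6233, 0.4568] o=[-0.1247, -0.3511, -0.2690] → [0.0308, 0.3173, 0.4757, -0.6347, -0.6233, 0.4568]
J5: z=[-0.2220, -0.4191, -0.8804] o=[-0.0667, -1.0571, 0.0524] → [-0.1872, 0.1568, -0.0274, -0.2220, -0.4191, -0.8804]
J6: z=[-0.7618, 0.6381, -0.1116] o=[0.1090, -0.9164, -0.3429] → [0.3677, 0.5051, 0.3776, -0.7618, 0.6381, -0.1116]
q̇ = J⁺·V = [0.8170, 0.9450, 0.1000, 0.3270, -0.2250, -0.5160]

0.8170 0.9450 0.1000 0.3270 -0.2250 -0.5160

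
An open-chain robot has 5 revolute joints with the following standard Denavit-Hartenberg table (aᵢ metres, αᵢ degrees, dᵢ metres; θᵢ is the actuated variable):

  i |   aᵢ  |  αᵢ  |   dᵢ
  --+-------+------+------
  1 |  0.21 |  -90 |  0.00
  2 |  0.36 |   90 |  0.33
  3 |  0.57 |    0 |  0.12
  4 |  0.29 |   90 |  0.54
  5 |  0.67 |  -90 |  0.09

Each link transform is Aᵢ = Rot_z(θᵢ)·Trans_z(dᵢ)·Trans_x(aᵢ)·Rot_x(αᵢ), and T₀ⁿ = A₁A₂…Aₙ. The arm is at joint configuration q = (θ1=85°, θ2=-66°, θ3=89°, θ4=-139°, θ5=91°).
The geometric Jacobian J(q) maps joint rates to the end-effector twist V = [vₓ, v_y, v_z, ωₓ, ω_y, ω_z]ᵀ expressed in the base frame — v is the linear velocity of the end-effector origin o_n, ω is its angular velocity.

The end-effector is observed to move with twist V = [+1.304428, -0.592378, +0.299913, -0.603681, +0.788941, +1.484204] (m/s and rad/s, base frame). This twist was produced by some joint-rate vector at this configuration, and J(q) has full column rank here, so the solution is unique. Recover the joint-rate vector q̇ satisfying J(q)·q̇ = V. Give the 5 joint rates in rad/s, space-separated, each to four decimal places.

0.9730 0.0280 0.0230 -0.4850 -0.9990

o_n = [-0.6970, -0.7518, 0.9793]
J₁: ẑ×o_n = [0.7518, -0.6970, 0.0000], ω = ẑ
J2: z=[-0.9962, 0.0872, 0.0000] o=[0.0183, 0.2092, 0.0000] → [0.0854, 0.9756, 1.0197, -0.9962, 0.0872, 0.0000]
J3: z=[-0.0796, -0.9101, 0.4067] o=[-0.2977, 0.3838, 0.3289] → [-0.1300, -0.1106, -0.2730, -0.0796, -0.9101, 0.4067]
J4: z=[-0.0796, -0.9101, 0.4067] o=[-0.8746, 0.3283, 0.3868] → [-0.0999, 0.1194, 0.2476, -0.0796, -0.9101, 0.4067]
J5: z=[0.6132, -0.3664, -0.6998] o=[-0.6897, -0.1069, 0.7767] → [-0.5256, -0.1191, -0.3981, 0.6132, -0.3664, -0.6998]
q̇ = J⁺·V = [0.9730, 0.0280, 0.0230, -0.4850, -0.9990]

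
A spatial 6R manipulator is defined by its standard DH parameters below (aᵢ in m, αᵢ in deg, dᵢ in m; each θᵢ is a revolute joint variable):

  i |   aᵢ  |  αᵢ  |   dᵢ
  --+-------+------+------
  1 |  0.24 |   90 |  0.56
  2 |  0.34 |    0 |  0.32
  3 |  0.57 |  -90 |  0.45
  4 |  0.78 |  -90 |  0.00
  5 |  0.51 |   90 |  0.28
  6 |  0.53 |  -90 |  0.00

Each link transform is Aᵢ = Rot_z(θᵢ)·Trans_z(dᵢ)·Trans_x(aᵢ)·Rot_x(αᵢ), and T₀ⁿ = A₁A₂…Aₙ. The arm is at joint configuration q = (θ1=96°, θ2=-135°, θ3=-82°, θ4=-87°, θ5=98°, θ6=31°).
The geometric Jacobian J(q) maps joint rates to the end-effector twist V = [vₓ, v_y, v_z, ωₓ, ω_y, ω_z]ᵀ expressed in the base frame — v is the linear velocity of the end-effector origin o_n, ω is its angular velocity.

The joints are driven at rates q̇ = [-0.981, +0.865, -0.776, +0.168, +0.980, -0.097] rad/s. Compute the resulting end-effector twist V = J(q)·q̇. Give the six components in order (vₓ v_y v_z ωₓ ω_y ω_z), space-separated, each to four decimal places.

-1.2277 -1.4896 -0.3169 0.0348 -0.8880 -0.5400

o_n = [1.4149, -0.2022, 1.7779]
J₁: ẑ×o_n = [0.2022, 1.4149, -0.0000], ω = ẑ
J2: z=[0.9945, 0.1045, 0.0000] o=[-0.0251, 0.2387, 0.5600] → [0.1273, -1.2112, -0.5890, 0.9945, 0.1045, 0.0000]
J3: z=[0.9945, 0.1045, 0.0000] o=[0.3183, 0.0330, 0.3196] → [0.1524, -1.4503, -0.3485, 0.9945, 0.1045, 0.0000]
J4: z=[0.0629, -0.5985, -0.7986] o=[0.8134, -0.3727, 0.6626] → [-0.5314, -0.5505, 0.3707, 0.0629, -0.5985, -0.7986]
J5: z=[0.0313, -0.7986, 0.6010] o=[1.5915, -0.3237, 0.6872] → [-0.9441, -0.1403, -0.1373, 0.0313, -0.7986, 0.6010]
J6: z=[0.9791, 0.1455, 0.1423] o=[1.4977, -0.2495, 1.2566] → [0.0691, -0.5222, 0.0583, 0.9791, 0.1455, 0.1423]
V = J·q̇ = [-1.2277, -1.4896, -0.3169, 0.0348, -0.8880, -0.5400]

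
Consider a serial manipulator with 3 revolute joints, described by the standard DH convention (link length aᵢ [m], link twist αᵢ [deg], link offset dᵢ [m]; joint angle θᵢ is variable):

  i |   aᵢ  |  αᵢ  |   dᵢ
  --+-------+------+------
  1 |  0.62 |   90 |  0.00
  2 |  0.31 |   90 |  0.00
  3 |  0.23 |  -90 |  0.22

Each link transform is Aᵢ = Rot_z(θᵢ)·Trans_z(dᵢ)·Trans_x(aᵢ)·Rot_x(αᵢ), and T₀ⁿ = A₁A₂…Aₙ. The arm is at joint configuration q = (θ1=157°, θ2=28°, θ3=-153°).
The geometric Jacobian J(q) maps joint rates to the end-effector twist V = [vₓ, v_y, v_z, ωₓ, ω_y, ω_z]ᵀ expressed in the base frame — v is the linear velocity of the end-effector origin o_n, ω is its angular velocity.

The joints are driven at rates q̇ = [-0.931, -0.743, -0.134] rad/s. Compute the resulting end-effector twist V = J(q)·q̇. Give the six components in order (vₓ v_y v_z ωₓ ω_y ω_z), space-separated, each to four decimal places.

0.3286 0.7157 -0.1522 -0.2324 -0.7085 -0.8127

o_n = [-0.7920, 0.2227, -0.1449]
J₁: ẑ×o_n = [-0.2227, -0.7920, 0.0000], ω = ẑ
J2: z=[0.3907, 0.9205, 0.0000] o=[-0.5707, 0.2423, 0.0000] → [-0.1334, 0.0566, 0.1961, 0.3907, 0.9205, 0.0000]
J3: z=[-0.4322, 0.1834, -0.8829] o=[-0.8227, 0.3492, 0.1455] → [-0.1649, -0.1526, 0.0490, -0.4322, 0.1834, -0.8829]
V = J·q̇ = [0.3286, 0.7157, -0.1522, -0.2324, -0.7085, -0.8127]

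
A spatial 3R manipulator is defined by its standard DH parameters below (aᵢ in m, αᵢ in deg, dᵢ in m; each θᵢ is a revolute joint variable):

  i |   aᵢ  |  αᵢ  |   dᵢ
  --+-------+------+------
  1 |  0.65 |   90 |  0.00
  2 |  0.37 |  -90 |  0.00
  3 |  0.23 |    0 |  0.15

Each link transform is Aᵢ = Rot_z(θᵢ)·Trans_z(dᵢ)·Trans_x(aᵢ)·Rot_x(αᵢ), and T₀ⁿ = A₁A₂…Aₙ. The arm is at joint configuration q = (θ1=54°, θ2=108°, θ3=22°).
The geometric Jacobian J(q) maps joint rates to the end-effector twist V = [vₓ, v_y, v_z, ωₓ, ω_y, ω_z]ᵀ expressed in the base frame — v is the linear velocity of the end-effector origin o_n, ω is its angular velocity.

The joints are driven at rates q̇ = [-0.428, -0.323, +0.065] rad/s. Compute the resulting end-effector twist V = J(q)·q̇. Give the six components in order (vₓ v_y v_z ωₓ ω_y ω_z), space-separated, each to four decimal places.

o_n = [0.1226, 0.3153, 0.5084]
J₁: ẑ×o_n = [-0.3153, 0.1226, 0.0000], ω = ẑ
J2: z=[0.8090, -0.5878, 0.0000] o=[0.3821, 0.5259, 0.0000] → [-0.2988, -0.4113, -0.3229, 0.8090, -0.5878, 0.0000]
J3: z=[-0.5590, -0.7694, -0.3090] o=[0.3149, 0.4334, 0.3519] → [-0.1569, 0.1469, -0.0819, -0.5590, -0.7694, -0.3090]
V = J·q̇ = [0.2213, 0.0899, 0.0990, -0.2976, 0.1398, -0.4481]

0.2213 0.0899 0.0990 -0.2976 0.1398 -0.4481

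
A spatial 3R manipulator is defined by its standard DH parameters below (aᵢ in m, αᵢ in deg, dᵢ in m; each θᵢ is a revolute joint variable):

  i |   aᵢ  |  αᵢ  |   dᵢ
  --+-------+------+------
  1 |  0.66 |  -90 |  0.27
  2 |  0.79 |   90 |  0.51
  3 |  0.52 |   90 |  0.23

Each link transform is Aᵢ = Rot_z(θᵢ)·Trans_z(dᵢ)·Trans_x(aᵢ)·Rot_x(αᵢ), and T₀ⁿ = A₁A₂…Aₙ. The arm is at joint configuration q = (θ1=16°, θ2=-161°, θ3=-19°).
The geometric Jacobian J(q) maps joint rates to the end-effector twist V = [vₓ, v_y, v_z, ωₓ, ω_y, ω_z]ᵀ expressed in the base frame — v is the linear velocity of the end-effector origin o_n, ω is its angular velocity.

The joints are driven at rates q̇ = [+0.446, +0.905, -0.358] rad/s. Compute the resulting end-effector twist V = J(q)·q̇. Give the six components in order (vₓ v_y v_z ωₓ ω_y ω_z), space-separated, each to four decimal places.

o_n = [-0.6964, 0.1548, 0.4698]
J₁: ẑ×o_n = [-0.1548, -0.6964, 0.0000], ω = ẑ
J2: z=[-0.2756, 0.9613, 0.0000] o=[0.6344, 0.1819, 0.2700] → [0.1921, 0.0551, 1.2867, -0.2756, 0.9613, 0.0000]
J3: z=[-0.3130, -0.0897, -0.9455] o=[-0.2242, 0.4663, 0.5272] → [-0.2894, 0.4285, 0.0551, -0.3130, -0.0897, -0.9455]
V = J·q̇ = [0.2084, -0.4141, 1.1448, -0.1374, 0.9021, 0.7845]

0.2084 -0.4141 1.1448 -0.1374 0.9021 0.7845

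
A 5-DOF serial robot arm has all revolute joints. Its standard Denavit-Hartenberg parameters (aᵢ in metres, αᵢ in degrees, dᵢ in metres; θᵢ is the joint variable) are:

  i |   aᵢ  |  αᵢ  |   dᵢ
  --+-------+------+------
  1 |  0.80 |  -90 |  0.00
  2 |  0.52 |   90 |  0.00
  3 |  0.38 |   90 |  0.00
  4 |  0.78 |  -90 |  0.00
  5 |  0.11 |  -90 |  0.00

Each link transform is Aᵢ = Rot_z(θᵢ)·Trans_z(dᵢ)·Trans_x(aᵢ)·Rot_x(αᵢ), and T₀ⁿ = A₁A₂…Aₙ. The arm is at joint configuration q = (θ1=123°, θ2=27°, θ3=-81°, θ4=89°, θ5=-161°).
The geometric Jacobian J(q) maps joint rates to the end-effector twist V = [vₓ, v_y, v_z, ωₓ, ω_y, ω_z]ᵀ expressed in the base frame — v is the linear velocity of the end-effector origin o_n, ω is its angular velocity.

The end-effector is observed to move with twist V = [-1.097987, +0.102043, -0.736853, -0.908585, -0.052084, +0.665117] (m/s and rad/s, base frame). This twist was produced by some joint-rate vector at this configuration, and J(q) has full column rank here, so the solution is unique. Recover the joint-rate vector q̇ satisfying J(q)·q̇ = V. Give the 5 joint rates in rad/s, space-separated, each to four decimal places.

0.7100 0.8490 0.1670 -0.4080 -0.1240

o_n = [-0.5385, 1.5500, 0.3544]
J₁: ẑ×o_n = [-1.5500, -0.5385, 0.0000], ω = ẑ
J2: z=[-0.8387, -0.5446, 0.0000] o=[-0.4357, 0.6709, 0.0000] → [-0.1930, 0.2972, -0.7933, -0.8387, -0.5446, 0.0000]
J3: z=[-0.2473, 0.3807, 0.8910] o=[-0.6881, 1.0595, -0.2361] → [-0.2122, 0.2792, -0.1782, -0.2473, 0.3807, 0.8910]
J4: z=[0.6105, -0.6529, 0.4484] o=[-0.4021, 1.3083, -0.2631] → [-0.5115, -0.4381, 0.0585, 0.6105, -0.6529, 0.4484]
J5: z=[-0.7566, -0.6481, 0.0866] o=[-0.5847, 1.6142, 0.4308] → [0.0551, -0.0539, 0.0785, -0.7566, -0.6481, 0.0866]
q̇ = J⁺·V = [0.7100, 0.8490, 0.1670, -0.4080, -0.1240]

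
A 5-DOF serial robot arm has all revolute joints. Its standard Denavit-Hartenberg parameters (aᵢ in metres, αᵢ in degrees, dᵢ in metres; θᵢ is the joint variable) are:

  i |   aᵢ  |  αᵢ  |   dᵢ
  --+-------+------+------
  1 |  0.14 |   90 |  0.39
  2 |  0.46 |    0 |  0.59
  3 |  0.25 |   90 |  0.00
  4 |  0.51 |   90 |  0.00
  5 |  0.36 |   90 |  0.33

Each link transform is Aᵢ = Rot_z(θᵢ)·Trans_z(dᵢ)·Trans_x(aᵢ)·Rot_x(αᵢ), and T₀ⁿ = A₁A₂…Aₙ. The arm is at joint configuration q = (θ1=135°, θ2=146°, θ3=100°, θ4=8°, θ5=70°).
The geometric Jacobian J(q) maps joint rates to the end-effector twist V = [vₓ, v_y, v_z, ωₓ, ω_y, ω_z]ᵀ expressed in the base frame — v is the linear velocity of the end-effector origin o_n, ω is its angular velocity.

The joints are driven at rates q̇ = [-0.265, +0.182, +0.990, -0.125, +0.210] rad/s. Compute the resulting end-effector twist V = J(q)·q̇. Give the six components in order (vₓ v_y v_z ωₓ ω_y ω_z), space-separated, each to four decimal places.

o_n = [0.9030, -0.4062, -0.0583]
J₁: ẑ×o_n = [0.4062, 0.9030, -0.0000], ω = ẑ
J2: z=[0.7071, 0.7071, 0.0000] o=[-0.0990, 0.0990, 0.3900] → [-0.3170, 0.3170, -1.0658, 0.7071, 0.7071, 0.0000]
J3: z=[0.7071, 0.7071, 0.0000] o=[0.5879, 0.2465, 0.6472] → [-0.4989, 0.4989, -0.6844, 0.7071, 0.7071, 0.0000]
J4: z=[0.6460, -0.6460, 0.4067] o=[0.6598, 0.1746, 0.4188] → [0.5445, 0.4072, -0.2180, 0.6460, -0.6460, 0.4067]
J5: z=[-0.6602, -0.7403, -0.1271] o=[0.8552, 0.0796, -0.0425] → [-0.0501, -0.0165, 0.3561, -0.6602, -0.7403, -0.1271]
V = J·q̇ = [-0.7378, 0.2579, -0.7695, 0.6093, 0.7540, -0.3425]

-0.7378 0.2579 -0.7695 0.6093 0.7540 -0.3425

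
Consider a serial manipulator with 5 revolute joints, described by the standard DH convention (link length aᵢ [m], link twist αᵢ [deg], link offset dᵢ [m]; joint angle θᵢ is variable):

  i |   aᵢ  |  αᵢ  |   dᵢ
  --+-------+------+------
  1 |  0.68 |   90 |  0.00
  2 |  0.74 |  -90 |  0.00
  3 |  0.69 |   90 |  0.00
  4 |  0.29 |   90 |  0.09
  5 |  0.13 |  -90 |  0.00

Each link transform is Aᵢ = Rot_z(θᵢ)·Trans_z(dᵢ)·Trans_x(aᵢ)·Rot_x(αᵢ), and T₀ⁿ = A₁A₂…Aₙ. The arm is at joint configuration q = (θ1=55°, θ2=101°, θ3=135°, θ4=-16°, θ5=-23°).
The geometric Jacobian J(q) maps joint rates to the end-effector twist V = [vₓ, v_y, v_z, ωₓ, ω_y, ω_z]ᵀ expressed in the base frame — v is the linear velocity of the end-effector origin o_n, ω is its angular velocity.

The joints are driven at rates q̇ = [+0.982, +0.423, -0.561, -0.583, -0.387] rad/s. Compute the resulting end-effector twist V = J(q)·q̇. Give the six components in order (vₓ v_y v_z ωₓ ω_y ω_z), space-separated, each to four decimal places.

-1.2778 0.0895 0.5535 0.7822 -0.2076 0.5393

o_n = [-0.1970, 1.1031, 0.0229]
J₁: ẑ×o_n = [-1.1031, -0.1970, 0.0000], ω = ẑ
J2: z=[0.8192, -0.5736, 0.0000] o=[0.3900, 0.5570, 0.0000] → [-0.0131, -0.0187, 0.1106, 0.8192, -0.5736, 0.0000]
J3: z=[-0.5630, -0.8041, -0.1908] o=[0.3090, 0.4414, 0.7264] → [0.6920, -0.2995, -0.7795, -0.5630, -0.8041, -0.1908]
J4: z=[-0.6566, 0.2951, 0.6941] o=[-0.0372, 0.7975, 0.2475] → [-0.2784, -0.2584, -0.1535, -0.6566, 0.2951, 0.6941]
J5: z=[0.6796, 0.6307, 0.3747] o=[-0.1912, 1.0322, 0.1317] → [-0.0952, 0.0718, 0.0518, 0.6796, 0.6307, 0.3747]
V = J·q̇ = [-1.2778, 0.0895, 0.5535, 0.7822, -0.2076, 0.5393]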